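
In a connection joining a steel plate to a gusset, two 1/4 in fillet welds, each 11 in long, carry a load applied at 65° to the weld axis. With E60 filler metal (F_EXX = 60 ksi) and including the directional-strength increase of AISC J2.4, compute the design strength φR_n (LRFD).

t_e = 0.707 × 0.25 = 0.1767 in; A_we = 0.1767 × 22 = 3.888 in².
Directional factor: 1.0 + 0.5 sin^1.5(65°) = 1.431.
F_nw = 0.6 × 60 × 1.431 = 51.53 ksi.
φR_n = 0.75 × 51.53 × 3.888 = 150.3 kip.

φR_n ≈ 150 kip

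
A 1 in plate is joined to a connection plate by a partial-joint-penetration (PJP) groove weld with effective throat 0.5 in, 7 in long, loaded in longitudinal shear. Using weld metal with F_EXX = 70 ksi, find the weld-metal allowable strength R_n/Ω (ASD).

Effective throat (given) t_e = 0.5 in.
A_we = 0.5 × 7 = 3.5 in².
F_nw = 0.6 F_EXX = 42 ksi.
R_n/Ω = (42 × 3.5) / 2.0 = 73.5 kip.

R_n/Ω ≈ 73.5 kip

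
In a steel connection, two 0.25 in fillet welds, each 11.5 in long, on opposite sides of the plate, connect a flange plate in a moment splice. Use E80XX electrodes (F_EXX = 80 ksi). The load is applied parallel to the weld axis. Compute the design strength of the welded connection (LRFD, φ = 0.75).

φR_n ≈ 146 kip

Effective throat t_e = 0.707 × 0.25 = 0.1767 in.
Total length L = 23 in; A_we = 0.1767 × 23 = 4.065 in².
F_nw = 0.6 F_EXX = 0.6 × 80 = 48 ksi.
φR_n = 0.75 × 48 × 4.065 = 146.3 kip.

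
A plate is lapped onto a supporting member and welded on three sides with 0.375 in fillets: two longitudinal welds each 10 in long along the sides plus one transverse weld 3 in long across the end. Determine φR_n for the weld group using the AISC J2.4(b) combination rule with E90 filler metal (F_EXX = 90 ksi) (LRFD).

φR_n ≈ 247 kip

t_e = 0.707 × 0.375 = 0.2651 in.
R_nwl = 0.6 × 90 × 0.2651 × 20 = 286.3 kip (longitudinal, 2 welds).
R_nwt = 0.6 × 90 × 0.2651 × 3 = 42.95 kip (transverse, base value).
(i) R_nwl + R_nwt = 329.3 kip; (ii) 0.85 R_nwl + 1.5 R_nwt = 307.8 kip.
R_n = max = 329.3 kip [governs: (i)]; φR_n = 247 kip.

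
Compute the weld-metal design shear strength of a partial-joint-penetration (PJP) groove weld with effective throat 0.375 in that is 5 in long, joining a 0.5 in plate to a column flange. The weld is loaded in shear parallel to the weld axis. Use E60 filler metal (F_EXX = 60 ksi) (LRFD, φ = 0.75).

Effective throat (given) t_e = 0.375 in.
A_we = 0.375 × 5 = 1.875 in².
F_nw = 0.6 F_EXX = 36 ksi.
φR_n = 0.75 × 36 × 1.875 = 50.62 kips.

φR_n ≈ 50.6 kips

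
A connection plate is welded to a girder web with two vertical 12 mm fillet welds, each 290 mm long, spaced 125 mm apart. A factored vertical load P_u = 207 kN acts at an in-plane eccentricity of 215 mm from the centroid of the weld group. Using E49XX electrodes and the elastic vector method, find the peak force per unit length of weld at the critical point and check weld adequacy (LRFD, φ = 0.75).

E49XX → F_EXX = 490 MPa.
Total weld length L_w = 580 mm. Treat welds as unit-width lines.
Polar moment about centroid: J = 2[d³/12 + d(b/2)²] = 2[290³/12 + 290×62.5²] = 6330000 mm³.
Direct shear f_v = P/L_w = 207×10³ / 580 = 356.9 N/mm (vertical).
Torsion M = P·e = 207×10³ × 215 = 44505000 N·mm.
Critical point at (x, y) = (62.5, 145) from centroid. f_tx = M·y/J = 1019 N/mm; f_ty = M·x/J = 439.4 N/mm.
Resultant f_max = √[f_tx² + (f_v + f_ty)²] = √[1019² + (356.9 + 439.4)²] = 1294 N/mm.
Capacity per unit length: φr_n = 0.75 × 0.6 × 490 × (0.707 × 12) = 1871 N/mm.
1294 ≤ 1871 → adequate.

f_max ≈ 1290 N/mm; adequate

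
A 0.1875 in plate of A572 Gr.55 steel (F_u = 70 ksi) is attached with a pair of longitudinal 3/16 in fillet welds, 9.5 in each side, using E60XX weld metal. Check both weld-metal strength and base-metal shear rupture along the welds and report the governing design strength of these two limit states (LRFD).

φR_n ≈ 68 kips (weld metal governs)

E60XX → F_EXX = 60 ksi.
t_e = 0.707 × 0.1875 = 0.1326 in; L = 19 in.
Weld metal: φR_n = 0.75 × 0.6 × 60 × 0.1326 × 19 = 68 kips.
Base metal (shear rupture): φR_n = 0.75 × 0.6 × 70 × 0.1875 × 19 = 112.2 kips.
Governing: weld metal.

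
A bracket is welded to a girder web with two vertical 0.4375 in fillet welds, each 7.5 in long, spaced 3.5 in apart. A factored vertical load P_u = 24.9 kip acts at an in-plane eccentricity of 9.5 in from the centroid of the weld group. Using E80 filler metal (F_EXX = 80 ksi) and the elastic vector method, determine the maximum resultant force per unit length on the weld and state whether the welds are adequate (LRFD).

Total weld length L_w = 15 in. Treat welds as unit-width lines.
Polar moment about centroid: J = 2[d³/12 + d(b/2)²] = 2[7.5³/12 + 7.5×1.75²] = 116.2 in³.
Direct shear f_v = P/L_w = 24.9 / 15 = 1.66 kip/in (vertical).
Torsion M = P·e = 24.9 × 9.5 = 236.55 kip·in.
Critical point at (x, y) = (1.75, 3.75) from centroid. f_tx = M·y/J = 7.631 kip/in; f_ty = M·x/J = 3.561 kip/in.
Resultant f_max = √[f_tx² + (f_v + f_ty)²] = √[7.631² + (1.66 + 3.561)²] = 9.246 kip/in.
Capacity per unit length: φr_n = 0.75 × 0.6 × 80 × (0.707 × 0.4375) = 11.14 kip/in.
9.246 ≤ 11.14 → adequate.

f_max ≈ 9.25 kip/in; adequate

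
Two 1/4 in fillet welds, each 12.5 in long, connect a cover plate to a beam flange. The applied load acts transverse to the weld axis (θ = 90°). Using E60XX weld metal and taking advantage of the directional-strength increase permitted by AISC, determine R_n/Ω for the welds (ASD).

R_n/Ω ≈ 119 kip

E60XX → F_EXX = 60 ksi.
t_e = 0.707 × 0.25 = 0.1767 in; A_we = 0.1767 × 25 = 4.419 in².
Directional factor: 1.0 + 0.5 sin^1.5(90°) = 1.5.
F_nw = 0.6 × 60 × 1.5 = 54 ksi.
R_n/Ω = (54 × 4.419) / 2.0 = 119.3 kip.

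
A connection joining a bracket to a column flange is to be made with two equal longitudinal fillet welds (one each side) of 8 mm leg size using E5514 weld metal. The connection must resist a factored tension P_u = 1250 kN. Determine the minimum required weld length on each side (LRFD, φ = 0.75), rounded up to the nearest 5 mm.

L = 450 mm on each side

E55XX → F_EXX = 550 MPa.
Throat t_e = 0.707 × 8 = 5.656 mm.
φr_n = 0.75 × 0.6 × 550 × 5.656 × 10⁻³ = 1.4 kN/mm.
L_req = P_u / φr_n = 1250 / 1.4 = 892.9 mm total.
Per side: 892.9 / 2 = 446.5 mm.
Round up → use L = 450 mm on each side.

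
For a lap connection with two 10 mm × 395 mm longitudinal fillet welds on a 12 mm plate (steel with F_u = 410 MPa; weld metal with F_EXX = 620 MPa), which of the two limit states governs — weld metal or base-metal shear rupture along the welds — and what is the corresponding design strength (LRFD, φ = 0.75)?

t_e = 0.707 × 10 = 7.07 mm; L = 790 mm.
Weld metal: φR_n = 0.75 × 0.6 × 620 × 7.07 × 790 × 10⁻³ = 1558 kN.
Base metal (shear rupture): φR_n = 0.75 × 0.6 × 410 × 12 × 790 × 10⁻³ = 1749 kN.
Governing: weld metal.

φR_n ≈ 1560 kN (weld metal governs)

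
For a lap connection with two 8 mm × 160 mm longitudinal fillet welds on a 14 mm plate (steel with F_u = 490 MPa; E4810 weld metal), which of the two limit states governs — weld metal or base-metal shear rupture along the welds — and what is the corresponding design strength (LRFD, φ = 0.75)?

φR_n ≈ 391 kN (weld metal governs)

E48XX → F_EXX = 480 MPa.
t_e = 0.707 × 8 = 5.656 mm; L = 320 mm.
Weld metal: φR_n = 0.75 × 0.6 × 480 × 5.656 × 320 × 10⁻³ = 390.9 kN.
Base metal (shear rupture): φR_n = 0.75 × 0.6 × 490 × 14 × 320 × 10⁻³ = 987.8 kN.
Governing: weld metal.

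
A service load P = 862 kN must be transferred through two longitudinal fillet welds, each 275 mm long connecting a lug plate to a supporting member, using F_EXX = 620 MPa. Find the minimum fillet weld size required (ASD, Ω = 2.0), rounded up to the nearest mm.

w = 12 mm

Total weld length L = 550 mm.
Required throat t_e = P × Ω / (0.6 F_EXX × L) = 862 × 2.0 / (0.6 × 620 × 550 × 10⁻³) = 8.426 mm.
Required leg w = t_e / 0.707 = 11.92 mm → use 12 mm.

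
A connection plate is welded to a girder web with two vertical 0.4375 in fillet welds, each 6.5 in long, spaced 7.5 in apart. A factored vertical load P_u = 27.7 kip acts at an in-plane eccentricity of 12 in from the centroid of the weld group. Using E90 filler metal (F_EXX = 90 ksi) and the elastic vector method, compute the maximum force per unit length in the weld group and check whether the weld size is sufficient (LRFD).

Total weld length L_w = 13 in. Treat welds as unit-width lines.
Polar moment about centroid: J = 2[d³/12 + d(b/2)²] = 2[6.5³/12 + 6.5×3.75²] = 228.6 in³.
Direct shear f_v = P/L_w = 27.7 / 13 = 2.131 kip/in (vertical).
Torsion M = P·e = 27.7 × 12 = 332.4 kip·in.
Critical point at (x, y) = (3.75, 3.25) from centroid. f_tx = M·y/J = 4.726 kip/in; f_ty = M·x/J = 5.453 kip/in.
Resultant f_max = √[f_tx² + (f_v + f_ty)²] = √[4.726² + (2.131 + 5.453)²] = 8.936 kip/in.
Capacity per unit length: φr_n = 0.75 × 0.6 × 90 × (0.707 × 0.4375) = 12.53 kip/in.
8.936 ≤ 12.53 → adequate.

f_max ≈ 8.94 kip/in; adequate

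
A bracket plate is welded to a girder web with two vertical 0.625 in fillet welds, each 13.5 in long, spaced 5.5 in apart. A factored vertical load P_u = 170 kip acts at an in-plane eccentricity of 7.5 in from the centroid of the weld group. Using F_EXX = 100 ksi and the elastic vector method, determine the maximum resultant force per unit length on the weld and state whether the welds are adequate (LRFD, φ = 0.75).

Total weld length L_w = 27 in. Treat welds as unit-width lines.
Polar moment about centroid: J = 2[d³/12 + d(b/2)²] = 2[13.5³/12 + 13.5×2.75²] = 614.2 in³.
Direct shear f_v = P/L_w = 170 / 27 = 6.296 kip/in (vertical).
Torsion M = P·e = 170 × 7.5 = 1275 kip·in.
Critical point at (x, y) = (2.75, 6.75) from centroid. f_tx = M·y/J = 14.01 kip/in; f_ty = M·x/J = 5.708 kip/in.
Resultant f_max = √[f_tx² + (f_v + f_ty)²] = √[14.01² + (6.296 + 5.708)²] = 18.45 kip/in.
Capacity per unit length: φr_n = 0.75 × 0.6 × 100 × (0.707 × 0.625) = 19.88 kip/in.
18.45 ≤ 19.88 → adequate.

f_max ≈ 18.5 kip/in; adequate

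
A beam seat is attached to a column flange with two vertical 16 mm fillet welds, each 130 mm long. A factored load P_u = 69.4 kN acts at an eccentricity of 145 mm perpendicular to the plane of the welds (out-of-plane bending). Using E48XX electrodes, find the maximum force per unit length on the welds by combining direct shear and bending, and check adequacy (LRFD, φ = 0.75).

E48XX → F_EXX = 480 MPa.
L_w = 2 × 130 = 260 mm; section modulus (unit throat) S = 2 × L²/6 = 5633 mm².
Direct shear f_v = P/L_w = 69.4×10³/260 = 266.9 N/mm.
Moment M = P × e = 69.4×10³ × 145 = 10063000 N·mm; bending f_b = M/S = 1786 N/mm.
f_max = √(f_v² + f_b²) = √(266.9² + 1786²) = 1806 N/mm.
φr_n = 0.75 × 0.6 × 480 × (0.707 × 16) = 2443 N/mm → adequate.

f_max ≈ 1810 N/mm; adequate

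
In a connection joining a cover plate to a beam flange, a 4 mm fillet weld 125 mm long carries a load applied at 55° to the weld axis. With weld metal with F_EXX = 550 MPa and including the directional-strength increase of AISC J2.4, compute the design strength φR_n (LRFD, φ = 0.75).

t_e = 0.707 × 4 = 2.828 mm; A_we = 2.828 × 125 = 353.5 mm².
Directional factor: 1.0 + 0.5 sin^1.5(55°) = 1.371.
F_nw = 0.6 × 550 × 1.371 = 452.3 MPa.
φR_n = 0.75 × 452.3 × 353.5 × 10⁻³ = 119.9 kN.

φR_n ≈ 120 kN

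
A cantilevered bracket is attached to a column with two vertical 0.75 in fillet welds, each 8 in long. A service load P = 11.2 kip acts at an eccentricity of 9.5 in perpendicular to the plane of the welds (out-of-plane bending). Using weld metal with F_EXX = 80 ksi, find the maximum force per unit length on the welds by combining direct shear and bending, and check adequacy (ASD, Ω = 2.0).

f_max ≈ 5.04 kip/in; adequate

L_w = 2 × 8 = 16 in; section modulus (unit throat) S = 2 × L²/6 = 21.33 in².
Direct shear f_v = P/L_w = 11.2/16 = 0.7 kip/in.
Moment M = P × e = 11.2 × 9.5 = 106.4 kip·in; bending f_b = M/S = 4.987 kip/in.
f_max = √(f_v² + f_b²) = √(0.7² + 4.987²) = 5.036 kip/in.
r_n/Ω = (1/2.0) × 0.6 × 80 × (0.707 × 0.75) = 12.73 kip/in → adequate.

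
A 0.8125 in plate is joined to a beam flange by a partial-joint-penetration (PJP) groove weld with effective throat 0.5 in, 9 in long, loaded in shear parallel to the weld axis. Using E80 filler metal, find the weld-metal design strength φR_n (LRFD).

φR_n ≈ 162 kip

E80XX → F_EXX = 80 ksi.
Effective throat (given) t_e = 0.5 in.
A_we = 0.5 × 9 = 4.5 in².
F_nw = 0.6 F_EXX = 48 ksi.
φR_n = 0.75 × 48 × 4.5 = 162 kip.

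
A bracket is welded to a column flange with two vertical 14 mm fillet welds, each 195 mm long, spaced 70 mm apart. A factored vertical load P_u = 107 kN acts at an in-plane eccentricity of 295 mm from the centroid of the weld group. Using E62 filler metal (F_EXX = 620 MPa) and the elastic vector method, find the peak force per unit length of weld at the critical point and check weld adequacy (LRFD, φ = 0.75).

f_max ≈ 2020 N/mm; adequate

Total weld length L_w = 390 mm. Treat welds as unit-width lines.
Polar moment about centroid: J = 2[d³/12 + d(b/2)²] = 2[195³/12 + 195×35²] = 1714000 mm³.
Direct shear f_v = P/L_w = 107×10³ / 390 = 274.4 N/mm (vertical).
Torsion M = P·e = 107×10³ × 295 = 31565000 N·mm.
Critical point at (x, y) = (35, 97.5) from centroid. f_tx = M·y/J = 1796 N/mm; f_ty = M·x/J = 644.7 N/mm.
Resultant f_max = √[f_tx² + (f_v + f_ty)²] = √[1796² + (274.4 + 644.7)²] = 2018 N/mm.
Capacity per unit length: φr_n = 0.75 × 0.6 × 620 × (0.707 × 14) = 2762 N/mm.
2018 ≤ 2762 → adequate.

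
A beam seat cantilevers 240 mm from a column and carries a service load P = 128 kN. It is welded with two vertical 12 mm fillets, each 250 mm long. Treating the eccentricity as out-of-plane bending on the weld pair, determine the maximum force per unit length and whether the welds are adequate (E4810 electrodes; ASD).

E48XX → F_EXX = 480 MPa.
L_w = 2 × 250 = 500 mm; section modulus (unit throat) S = 2 × L²/6 = 20830 mm².
Direct shear f_v = P/L_w = 128×10³/500 = 256 N/mm.
Moment M = P × e = 128×10³ × 240 = 30720000 N·mm; bending f_b = M/S = 1475 N/mm.
f_max = √(f_v² + f_b²) = √(256² + 1475²) = 1497 N/mm.
r_n/Ω = (1/2.0) × 0.6 × 480 × (0.707 × 12) = 1222 N/mm → NOT adequate.

f_max ≈ 1500 N/mm; NOT adequate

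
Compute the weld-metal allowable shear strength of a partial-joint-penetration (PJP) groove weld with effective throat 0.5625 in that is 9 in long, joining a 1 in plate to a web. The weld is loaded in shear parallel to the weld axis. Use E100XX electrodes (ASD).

R_n/Ω ≈ 152 kips

E100XX → F_EXX = 100 ksi.
Effective throat (given) t_e = 0.5625 in.
A_we = 0.5625 × 9 = 5.062 in².
F_nw = 0.6 F_EXX = 60 ksi.
R_n/Ω = (60 × 5.062) / 2.0 = 151.9 kips.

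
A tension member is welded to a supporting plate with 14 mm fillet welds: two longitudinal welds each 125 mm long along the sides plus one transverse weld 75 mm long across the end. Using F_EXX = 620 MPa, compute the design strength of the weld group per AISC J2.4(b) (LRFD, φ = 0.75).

t_e = 0.707 × 14 = 9.898 mm.
R_nwl = 0.6 × 620 × 9.898 × 250 × 10⁻³ = 920.5 kN (longitudinal, 2 welds).
R_nwt = 0.6 × 620 × 9.898 × 75 × 10⁻³ = 276.2 kN (transverse, base value).
(i) R_nwl + R_nwt = 1197 kN; (ii) 0.85 R_nwl + 1.5 R_nwt = 1197 kN.
R_n = max = 1197 kN [governs: (ii)]; φR_n = 897.5 kN.

φR_n ≈ 898 kN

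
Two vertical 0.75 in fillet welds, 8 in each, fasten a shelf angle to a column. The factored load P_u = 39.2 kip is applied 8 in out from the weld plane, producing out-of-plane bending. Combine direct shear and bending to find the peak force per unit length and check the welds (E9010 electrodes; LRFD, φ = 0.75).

E90XX → F_EXX = 90 ksi.
L_w = 2 × 8 = 16 in; section modulus (unit throat) S = 2 × L²/6 = 21.33 in².
Direct shear f_v = P/L_w = 39.2/16 = 2.45 kip/in.
Moment M = P × e = 39.2 × 8 = 313.6 kip·in; bending f_b = M/S = 14.7 kip/in.
f_max = √(f_v² + f_b²) = √(2.45² + 14.7²) = 14.9 kip/in.
φr_n = 0.75 × 0.6 × 90 × (0.707 × 0.75) = 21.48 kip/in → adequate.

f_max ≈ 14.9 kip/in; adequate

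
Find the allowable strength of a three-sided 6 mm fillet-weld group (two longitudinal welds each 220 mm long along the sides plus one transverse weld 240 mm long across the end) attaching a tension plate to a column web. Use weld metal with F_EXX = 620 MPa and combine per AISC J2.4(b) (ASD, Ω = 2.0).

R_n/Ω ≈ 579 kN

t_e = 0.707 × 6 = 4.242 mm.
R_nwl = 0.6 × 620 × 4.242 × 440 × 10⁻³ = 694.3 kN (longitudinal, 2 welds).
R_nwt = 0.6 × 620 × 4.242 × 240 × 10⁻³ = 378.7 kN (transverse, base value).
(i) R_nwl + R_nwt = 1073 kN; (ii) 0.85 R_nwl + 1.5 R_nwt = 1158 kN.
R_n = max = 1158 kN [governs: (ii)]; R_n/Ω = 579.1 kN.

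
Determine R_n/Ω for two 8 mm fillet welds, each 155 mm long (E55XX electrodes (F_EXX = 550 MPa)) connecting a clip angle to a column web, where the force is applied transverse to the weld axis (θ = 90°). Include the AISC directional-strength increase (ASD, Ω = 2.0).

t_e = 0.707 × 8 = 5.656 mm; A_we = 5.656 × 310 = 1753 mm².
Directional factor: 1.0 + 0.5 sin^1.5(90°) = 1.5.
F_nw = 0.6 × 550 × 1.5 = 495 MPa.
R_n/Ω = (495 × 1753) / 2.0 × 10⁻³ = 434 kN.

R_n/Ω ≈ 434 kN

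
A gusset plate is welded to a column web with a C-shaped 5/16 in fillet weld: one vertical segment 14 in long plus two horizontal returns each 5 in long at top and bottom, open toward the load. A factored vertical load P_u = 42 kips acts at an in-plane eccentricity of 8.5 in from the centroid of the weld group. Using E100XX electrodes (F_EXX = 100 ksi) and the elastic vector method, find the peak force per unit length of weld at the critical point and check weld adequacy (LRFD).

Total weld length L_w = 24 in. Treat welds as unit-width lines.
Centroid: x̄ = 2×5×2.5 / 24 = 1.042 in from the vertical weld.
Polar moment about centroid: J = I_x + I_y = [14³/12 + 2×5×7²] + [14×1.042² + 2(5³/12 + 5×1.458²)] = 776 in³.
Direct shear f_v = P/L_w = 42 / 24 = 1.75 kip/in (vertical).
Torsion M = P·e = 42 × 8.5 = 357 kip·in.
Critical point at (x, y) = (3.958, 7) from centroid. f_tx = M·y/J = 3.221 kip/in; f_ty = M·x/J = 1.821 kip/in.
Resultant f_max = √[f_tx² + (f_v + f_ty)²] = √[3.221² + (1.75 + 1.821)²] = 4.809 kip/in.
Capacity per unit length: φr_n = 0.75 × 0.6 × 100 × (0.707 × 0.3125) = 9.942 kip/in.
4.809 ≤ 9.942 → adequate.

f_max ≈ 4.81 kip/in; adequate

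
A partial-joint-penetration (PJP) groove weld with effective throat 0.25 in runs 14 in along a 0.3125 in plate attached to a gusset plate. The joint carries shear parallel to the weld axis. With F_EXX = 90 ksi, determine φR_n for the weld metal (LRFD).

Effective throat (given) t_e = 0.25 in.
A_we = 0.25 × 14 = 3.5 in².
F_nw = 0.6 F_EXX = 54 ksi.
φR_n = 0.75 × 54 × 3.5 = 141.8 kip.

φR_n ≈ 142 kip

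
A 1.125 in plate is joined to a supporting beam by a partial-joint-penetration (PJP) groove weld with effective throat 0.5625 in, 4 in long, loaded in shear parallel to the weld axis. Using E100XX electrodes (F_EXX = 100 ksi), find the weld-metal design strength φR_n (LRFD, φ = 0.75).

Effective throat (given) t_e = 0.5625 in.
A_we = 0.5625 × 4 = 2.25 in².
F_nw = 0.6 F_EXX = 60 ksi.
φR_n = 0.75 × 60 × 2.25 = 101.2 kip.

φR_n ≈ 101 kip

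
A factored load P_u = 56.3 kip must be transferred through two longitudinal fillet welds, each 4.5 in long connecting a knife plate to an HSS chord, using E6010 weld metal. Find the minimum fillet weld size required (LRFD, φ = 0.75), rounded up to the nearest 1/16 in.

w = 3/8 in

E60XX → F_EXX = 60 ksi.
Total weld length L = 9 in.
Required throat t_e = P_u / (φ × 0.6 F_EXX × L) = 56.3 / (0.75 × 0.6 × 60 × 9) = 0.2317 in.
Required leg w = t_e / 0.707 = 0.3277 in → use 3/8 in.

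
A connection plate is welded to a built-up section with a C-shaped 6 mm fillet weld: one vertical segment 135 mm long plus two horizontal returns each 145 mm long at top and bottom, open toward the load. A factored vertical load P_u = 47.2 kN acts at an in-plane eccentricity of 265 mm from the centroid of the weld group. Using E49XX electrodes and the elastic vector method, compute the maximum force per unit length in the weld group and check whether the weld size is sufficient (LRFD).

E49XX → F_EXX = 490 MPa.
Total weld length L_w = 425 mm. Treat welds as unit-width lines.
Centroid: x̄ = 2×145×72.5 / 425 = 49.47 mm from the vertical weld.
Polar moment about centroid: J = I_x + I_y = [135³/12 + 2×145×67.5²] + [135×49.47² + 2(145³/12 + 145×23.03²)] = 2519000 mm³.
Direct shear f_v = P/L_w = 47.2×10³ / 425 = 111.1 N/mm (vertical).
Torsion M = P·e = 47.2×10³ × 265 = 12508000 N·mm.
Critical point at (x, y) = (95.53, 67.5) from centroid. f_tx = M·y/J = 335.2 N/mm; f_ty = M·x/J = 474.4 N/mm.
Resultant f_max = √[f_tx² + (f_v + f_ty)²] = √[335.2² + (111.1 + 474.4)²] = 674.6 N/mm.
Capacity per unit length: φr_n = 0.75 × 0.6 × 490 × (0.707 × 6) = 935.4 N/mm.
674.6 ≤ 935.4 → adequate.

f_max ≈ 675 N/mm; adequate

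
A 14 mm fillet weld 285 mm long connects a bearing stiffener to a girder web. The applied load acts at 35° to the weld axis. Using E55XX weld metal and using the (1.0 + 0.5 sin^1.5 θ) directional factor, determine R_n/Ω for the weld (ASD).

E55XX → F_EXX = 550 MPa.
t_e = 0.707 × 14 = 9.898 mm; A_we = 9.898 × 285 = 2821 mm².
Directional factor: 1.0 + 0.5 sin^1.5(35°) = 1.217.
F_nw = 0.6 × 550 × 1.217 = 401.7 MPa.
R_n/Ω = (401.7 × 2821) / 2.0 × 10⁻³ = 566.5 kN.

R_n/Ω ≈ 567 kN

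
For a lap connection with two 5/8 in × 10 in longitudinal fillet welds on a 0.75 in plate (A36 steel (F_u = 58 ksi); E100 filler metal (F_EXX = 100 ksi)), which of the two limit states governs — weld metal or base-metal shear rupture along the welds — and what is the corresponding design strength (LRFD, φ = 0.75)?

φR_n ≈ 392 kip (base-metal shear rupture governs)

t_e = 0.707 × 0.625 = 0.4419 in; L = 20 in.
Weld metal: φR_n = 0.75 × 0.6 × 100 × 0.4419 × 20 = 397.7 kip.
Base metal (shear rupture): φR_n = 0.75 × 0.6 × 58 × 0.75 × 20 = 391.5 kip.
Governing: base-metal shear rupture.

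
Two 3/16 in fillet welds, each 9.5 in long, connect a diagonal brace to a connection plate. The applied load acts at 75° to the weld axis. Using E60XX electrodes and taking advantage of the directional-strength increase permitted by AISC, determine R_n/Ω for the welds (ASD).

R_n/Ω ≈ 66.9 kips

E60XX → F_EXX = 60 ksi.
t_e = 0.707 × 0.1875 = 0.1326 in; A_we = 0.1326 × 19 = 2.519 in².
Directional factor: 1.0 + 0.5 sin^1.5(75°) = 1.475.
F_nw = 0.6 × 60 × 1.475 = 53.09 ksi.
R_n/Ω = (53.09 × 2.519) / 2.0 = 66.86 kips.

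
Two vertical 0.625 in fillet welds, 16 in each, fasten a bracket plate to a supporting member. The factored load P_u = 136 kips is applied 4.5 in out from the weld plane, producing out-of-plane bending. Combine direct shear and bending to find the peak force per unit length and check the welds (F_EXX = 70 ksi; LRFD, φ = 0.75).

f_max ≈ 8.34 kip/in; adequate

L_w = 2 × 16 = 32 in; section modulus (unit throat) S = 2 × L²/6 = 85.33 in².
Direct shear f_v = P/L_w = 136/32 = 4.25 kip/in.
Moment M = P × e = 136 × 4.5 = 612 kip·in; bending f_b = M/S = 7.172 kip/in.
f_max = √(f_v² + f_b²) = √(4.25² + 7.172²) = 8.337 kip/in.
φr_n = 0.75 × 0.6 × 70 × (0.707 × 0.625) = 13.92 kip/in → adequate.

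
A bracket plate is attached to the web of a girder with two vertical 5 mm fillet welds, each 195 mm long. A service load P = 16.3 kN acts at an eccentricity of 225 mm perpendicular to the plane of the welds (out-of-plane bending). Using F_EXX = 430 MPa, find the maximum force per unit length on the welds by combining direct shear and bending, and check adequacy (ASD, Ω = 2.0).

L_w = 2 × 195 = 390 mm; section modulus (unit throat) S = 2 × L²/6 = 12680 mm².
Direct shear f_v = P/L_w = 16.3×10³/390 = 41.79 N/mm.
Moment M = P × e = 16.3×10³ × 225 = 3667500 N·mm; bending f_b = M/S = 289.3 N/mm.
f_max = √(f_v² + f_b²) = √(41.79² + 289.3²) = 292.4 N/mm.
r_n/Ω = (1/2.0) × 0.6 × 430 × (0.707 × 5) = 456 N/mm → adequate.

f_max ≈ 292 N/mm; adequate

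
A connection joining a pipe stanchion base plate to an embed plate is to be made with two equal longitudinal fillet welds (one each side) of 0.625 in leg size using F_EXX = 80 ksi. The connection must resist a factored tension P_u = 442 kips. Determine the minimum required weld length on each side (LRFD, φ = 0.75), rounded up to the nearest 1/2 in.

L = 14 in on each side

Throat t_e = 0.707 × 0.625 = 0.4419 in.
φr_n = 0.75 × 0.6 × 80 × 0.4419 = 15.91 kips/in.
L_req = P_u / φr_n = 442 / 15.91 = 27.79 in total.
Per side: 27.79 / 2 = 13.89 in.
Round up → use L = 14 in on each side.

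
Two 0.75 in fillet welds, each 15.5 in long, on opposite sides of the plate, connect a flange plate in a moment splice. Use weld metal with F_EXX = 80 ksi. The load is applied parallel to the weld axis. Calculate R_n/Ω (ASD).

R_n/Ω ≈ 395 kip

Effective throat t_e = 0.707 × 0.75 = 0.5302 in.
Total length L = 31 in; A_we = 0.5302 × 31 = 16.44 in².
F_nw = 0.6 F_EXX = 0.6 × 80 = 48 ksi.
R_n = 48 × 16.44 = 789 kip; R_n/Ω = 789/2.0 = 394.5 kip.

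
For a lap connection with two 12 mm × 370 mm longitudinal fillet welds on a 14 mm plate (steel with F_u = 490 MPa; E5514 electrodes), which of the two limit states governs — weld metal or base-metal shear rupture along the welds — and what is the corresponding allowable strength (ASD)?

E55XX → F_EXX = 550 MPa.
t_e = 0.707 × 12 = 8.484 mm; L = 740 mm.
Weld metal: R_n/Ω = (1/2.0) × 0.6 × 550 × 8.484 × 740 × 10⁻³ = 1036 kN.
Base metal (shear rupture): R_n/Ω = (1/2.0) × 0.6 × 490 × 14 × 740 × 10⁻³ = 1523 kN.
Governing: weld metal.

R_n/Ω ≈ 1040 kN (weld metal governs)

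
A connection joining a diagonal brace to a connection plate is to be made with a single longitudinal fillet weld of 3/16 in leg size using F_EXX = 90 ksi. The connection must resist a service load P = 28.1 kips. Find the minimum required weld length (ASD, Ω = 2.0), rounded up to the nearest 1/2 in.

Throat t_e = 0.707 × 0.1875 = 0.1326 in.
r_n/Ω = (0.6 × 90 × 0.1326) / 2.0 = 3.579 kip/in.
L_req = P / (r_n/Ω) = 28.1 / 3.579 = 7.851 in total.
Round up → use L = 8 in.

L = 8 in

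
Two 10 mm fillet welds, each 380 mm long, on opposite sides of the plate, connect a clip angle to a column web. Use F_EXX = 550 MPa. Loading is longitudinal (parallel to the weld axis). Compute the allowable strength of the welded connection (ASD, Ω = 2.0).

Effective throat t_e = 0.707 × 10 = 7.07 mm.
Total length L = 760 mm; A_we = 7.07 × 760 = 5373 mm².
F_nw = 0.6 F_EXX = 0.6 × 550 = 330 MPa.
R_n = 330 × 5373 × 10⁻³ = 1773 kN; R_n/Ω = 1773/2.0 = 886.6 kN.

R_n/Ω ≈ 887 kN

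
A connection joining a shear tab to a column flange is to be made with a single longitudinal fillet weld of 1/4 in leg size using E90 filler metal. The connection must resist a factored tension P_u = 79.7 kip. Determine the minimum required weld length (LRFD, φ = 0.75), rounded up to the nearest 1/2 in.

E90XX → F_EXX = 90 ksi.
Throat t_e = 0.707 × 0.25 = 0.1767 in.
φr_n = 0.75 × 0.6 × 90 × 0.1767 = 7.158 kip/in.
L_req = P_u / φr_n = 79.7 / 7.158 = 11.13 in total.
Round up → use L = 11.5 in.

L = 11.5 in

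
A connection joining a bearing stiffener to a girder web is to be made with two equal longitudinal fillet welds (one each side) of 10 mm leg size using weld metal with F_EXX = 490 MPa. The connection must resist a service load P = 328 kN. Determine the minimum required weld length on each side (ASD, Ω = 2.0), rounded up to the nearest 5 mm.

L = 160 mm on each side

Throat t_e = 0.707 × 10 = 7.07 mm.
r_n/Ω = (0.6 × 490 × 7.07) / 2.0 = 1039 N/mm = 1.039 kN/mm.
L_req = P / (r_n/Ω) = 328 / 1.039 = 315.6 mm total.
Per side: 315.6 / 2 = 157.8 mm.
Round up → use L = 160 mm on each side.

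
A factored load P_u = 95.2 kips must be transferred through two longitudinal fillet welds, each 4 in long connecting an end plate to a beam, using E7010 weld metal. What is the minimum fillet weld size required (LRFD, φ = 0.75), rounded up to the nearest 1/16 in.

E70XX → F_EXX = 70 ksi.
Total weld length L = 8 in.
Required throat t_e = P_u / (φ × 0.6 F_EXX × L) = 95.2 / (0.75 × 0.6 × 70 × 8) = 0.3778 in.
Required leg w = t_e / 0.707 = 0.5343 in → use 9/16 in.

w = 9/16 in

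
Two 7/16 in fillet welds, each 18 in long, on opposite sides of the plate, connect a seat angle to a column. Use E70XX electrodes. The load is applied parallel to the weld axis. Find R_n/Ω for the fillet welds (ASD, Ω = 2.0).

E70XX → F_EXX = 70 ksi.
Effective throat t_e = 0.707 × 0.4375 = 0.3093 in.
Total length L = 36 in; A_we = 0.3093 × 36 = 11.14 in².
F_nw = 0.6 F_EXX = 0.6 × 70 = 42 ksi.
R_n = 42 × 11.14 = 467.7 kip; R_n/Ω = 467.7/2.0 = 233.8 kip.

R_n/Ω ≈ 234 kip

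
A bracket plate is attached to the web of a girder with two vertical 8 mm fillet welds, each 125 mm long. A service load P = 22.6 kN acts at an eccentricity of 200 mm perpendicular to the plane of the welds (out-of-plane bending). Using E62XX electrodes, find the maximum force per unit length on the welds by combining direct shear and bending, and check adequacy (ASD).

E62XX → F_EXX = 620 MPa.
L_w = 2 × 125 = 250 mm; section modulus (unit throat) S = 2 × L²/6 = 5208 mm².
Direct shear f_v = P/L_w = 22.6×10³/250 = 90.4 N/mm.
Moment M = P × e = 22.6×10³ × 200 = 4520000 N·mm; bending f_b = M/S = 867.8 N/mm.
f_max = √(f_v² + f_b²) = √(90.4² + 867.8²) = 872.5 N/mm.
r_n/Ω = (1/2.0) × 0.6 × 620 × (0.707 × 8) = 1052 N/mm → adequate.

f_max ≈ 873 N/mm; adequate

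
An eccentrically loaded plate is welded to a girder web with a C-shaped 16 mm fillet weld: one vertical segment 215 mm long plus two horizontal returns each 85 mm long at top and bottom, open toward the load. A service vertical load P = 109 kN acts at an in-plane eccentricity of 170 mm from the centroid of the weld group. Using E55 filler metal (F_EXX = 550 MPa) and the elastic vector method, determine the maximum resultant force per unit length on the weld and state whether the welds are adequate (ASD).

Total weld length L_w = 385 mm. Treat welds as unit-width lines.
Centroid: x̄ = 2×85×42.5 / 385 = 18.77 mm from the vertical weld.
Polar moment about centroid: J = I_x + I_y = [215³/12 + 2×85×107.5²] + [215×18.77² + 2(85³/12 + 85×23.73²)] = 3067000 mm³.
Direct shear f_v = P/L_w = 109×10³ / 385 = 283.1 N/mm (vertical).
Torsion M = P·e = 109×10³ × 170 = 18530000 N·mm.
Critical point at (x, y) = (66.23, 107.5) from centroid. f_tx = M·y/J = 649.6 N/mm; f_ty = M·x/J = 400.2 N/mm.
Resultant f_max = √[f_tx² + (f_v + f_ty)²] = √[649.6² + (283.1 + 400.2)²] = 942.8 N/mm.
Capacity per unit length: r_n/Ω = (1/2.0) × 0.6 × 550 × (0.707 × 16) = 1866 N/mm.
942.8 ≤ 1866 → adequate.

f_max ≈ 943 N/mm; adequate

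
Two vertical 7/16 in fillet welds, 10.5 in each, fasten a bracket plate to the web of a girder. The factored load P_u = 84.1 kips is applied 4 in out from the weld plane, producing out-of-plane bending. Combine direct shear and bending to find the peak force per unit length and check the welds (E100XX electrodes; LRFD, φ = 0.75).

E100XX → F_EXX = 100 ksi.
L_w = 2 × 10.5 = 21 in; section modulus (unit throat) S = 2 × L²/6 = 36.75 in².
Direct shear f_v = P/L_w = 84.1/21 = 4.005 kip/in.
Moment M = P × e = 84.1 × 4 = 336.4 kip·in; bending f_b = M/S = 9.154 kip/in.
f_max = √(f_v² + f_b²) = √(4.005² + 9.154²) = 9.991 kip/in.
φr_n = 0.75 × 0.6 × 100 × (0.707 × 0.4375) = 13.92 kip/in → adequate.

f_max ≈ 9.99 kip/in; adequate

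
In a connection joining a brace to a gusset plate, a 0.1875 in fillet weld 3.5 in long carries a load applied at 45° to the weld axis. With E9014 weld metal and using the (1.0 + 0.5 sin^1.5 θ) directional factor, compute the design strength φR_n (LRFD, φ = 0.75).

E90XX → F_EXX = 90 ksi.
t_e = 0.707 × 0.1875 = 0.1326 in; A_we = 0.1326 × 3.5 = 0.464 in².
Directional factor: 1.0 + 0.5 sin^1.5(45°) = 1.297.
F_nw = 0.6 × 90 × 1.297 = 70.05 ksi.
φR_n = 0.75 × 70.05 × 0.464 = 24.38 kips.

φR_n ≈ 24.4 kips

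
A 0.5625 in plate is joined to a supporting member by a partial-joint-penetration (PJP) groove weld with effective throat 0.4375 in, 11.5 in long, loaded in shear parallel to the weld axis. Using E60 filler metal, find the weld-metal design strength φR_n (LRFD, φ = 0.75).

E60XX → F_EXX = 60 ksi.
Effective throat (given) t_e = 0.4375 in.
A_we = 0.4375 × 11.5 = 5.031 in².
F_nw = 0.6 F_EXX = 36 ksi.
φR_n = 0.75 × 36 × 5.031 = 135.8 kip.

φR_n ≈ 136 kip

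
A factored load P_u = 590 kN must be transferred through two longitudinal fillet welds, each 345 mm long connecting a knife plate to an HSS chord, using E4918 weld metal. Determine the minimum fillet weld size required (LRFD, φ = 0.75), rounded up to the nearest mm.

E49XX → F_EXX = 490 MPa.
Total weld length L = 690 mm.
Required throat t_e = P_u / (φ × 0.6 F_EXX × L) = 590 / (0.75 × 0.6 × 490 × 690 × 10⁻³) = 3.878 mm.
Required leg w = t_e / 0.707 = 5.485 mm → use 6 mm.

w = 6 mm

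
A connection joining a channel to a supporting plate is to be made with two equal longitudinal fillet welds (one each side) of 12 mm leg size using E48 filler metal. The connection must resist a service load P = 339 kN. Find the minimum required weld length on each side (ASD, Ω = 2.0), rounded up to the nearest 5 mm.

L = 140 mm on each side

E48XX → F_EXX = 480 MPa.
Throat t_e = 0.707 × 12 = 8.484 mm.
r_n/Ω = (0.6 × 480 × 8.484) / 2.0 = 1222 N/mm = 1.222 kN/mm.
L_req = P / (r_n/Ω) = 339 / 1.222 = 277.5 mm total.
Per side: 277.5 / 2 = 138.7 mm.
Round up → use L = 140 mm on each side.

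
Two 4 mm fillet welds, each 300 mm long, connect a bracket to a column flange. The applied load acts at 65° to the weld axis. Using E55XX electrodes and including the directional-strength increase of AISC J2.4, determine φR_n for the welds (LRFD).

φR_n ≈ 601 kN

E55XX → F_EXX = 550 MPa.
t_e = 0.707 × 4 = 2.828 mm; A_we = 2.828 × 600 = 1697 mm².
Directional factor: 1.0 + 0.5 sin^1.5(65°) = 1.431.
F_nw = 0.6 × 550 × 1.431 = 472.4 MPa.
φR_n = 0.75 × 472.4 × 1697 × 10⁻³ = 601.1 kN.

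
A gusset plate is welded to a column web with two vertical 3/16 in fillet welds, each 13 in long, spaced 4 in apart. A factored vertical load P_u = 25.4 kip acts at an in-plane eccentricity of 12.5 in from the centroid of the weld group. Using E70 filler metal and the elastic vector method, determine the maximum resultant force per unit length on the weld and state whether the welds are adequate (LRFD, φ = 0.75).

f_max ≈ 4.97 kip/in; NOT adequate

E70XX → F_EXX = 70 ksi.
Total weld length L_w = 26 in. Treat welds as unit-width lines.
Polar moment about centroid: J = 2[d³/12 + d(b/2)²] = 2[13³/12 + 13×2²] = 470.2 in³.
Direct shear f_v = P/L_w = 25.4 / 26 = 0.9769 kip/in (vertical).
Torsion M = P·e = 25.4 × 12.5 = 317.5 kip·in.
Critical point at (x, y) = (2, 6.5) from centroid. f_tx = M·y/J = 4.389 kip/in; f_ty = M·x/J = 1.351 kip/in.
Resultant f_max = √[f_tx² + (f_v + f_ty)²] = √[4.389² + (0.9769 + 1.351)²] = 4.968 kip/in.
Capacity per unit length: φr_n = 0.75 × 0.6 × 70 × (0.707 × 0.1875) = 4.176 kip/in.
4.968 > 4.176 → NOT adequate.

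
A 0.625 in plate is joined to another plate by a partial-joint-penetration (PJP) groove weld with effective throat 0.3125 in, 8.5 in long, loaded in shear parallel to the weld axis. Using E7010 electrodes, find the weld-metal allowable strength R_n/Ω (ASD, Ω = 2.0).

E70XX → F_EXX = 70 ksi.
Effective throat (given) t_e = 0.3125 in.
A_we = 0.3125 × 8.5 = 2.656 in².
F_nw = 0.6 F_EXX = 42 ksi.
R_n/Ω = (42 × 2.656) / 2.0 = 55.78 kips.

R_n/Ω ≈ 55.8 kips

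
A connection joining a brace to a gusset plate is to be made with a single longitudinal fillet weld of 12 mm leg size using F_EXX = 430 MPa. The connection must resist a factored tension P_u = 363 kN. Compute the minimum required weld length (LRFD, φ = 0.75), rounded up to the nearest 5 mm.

L = 225 mm

Throat t_e = 0.707 × 12 = 8.484 mm.
φr_n = 0.75 × 0.6 × 430 × 8.484 × 10⁻³ = 1.642 kN/mm.
L_req = P_u / φr_n = 363 / 1.642 = 221.1 mm total.
Round up → use L = 225 mm.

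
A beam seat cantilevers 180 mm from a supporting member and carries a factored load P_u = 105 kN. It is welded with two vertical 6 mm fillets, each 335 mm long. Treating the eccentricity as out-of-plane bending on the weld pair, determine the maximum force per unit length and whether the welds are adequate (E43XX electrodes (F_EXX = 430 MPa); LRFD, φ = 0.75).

f_max ≈ 529 N/mm; adequate

L_w = 2 × 335 = 670 mm; section modulus (unit throat) S = 2 × L²/6 = 37410 mm².
Direct shear f_v = P/L_w = 105×10³/670 = 156.7 N/mm.
Moment M = P × e = 105×10³ × 180 = 18900000 N·mm; bending f_b = M/S = 505.2 N/mm.
f_max = √(f_v² + f_b²) = √(156.7² + 505.2²) = 529 N/mm.
φr_n = 0.75 × 0.6 × 430 × (0.707 × 6) = 820.8 N/mm → adequate.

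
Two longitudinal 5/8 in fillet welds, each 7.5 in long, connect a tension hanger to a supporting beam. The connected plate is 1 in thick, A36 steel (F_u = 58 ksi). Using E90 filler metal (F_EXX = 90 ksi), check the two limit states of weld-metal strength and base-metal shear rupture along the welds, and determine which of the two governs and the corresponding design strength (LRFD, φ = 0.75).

φR_n ≈ 268 kips (weld metal governs)

t_e = 0.707 × 0.625 = 0.4419 in; L = 15 in.
Weld metal: φR_n = 0.75 × 0.6 × 90 × 0.4419 × 15 = 268.4 kips.
Base metal (shear rupture): φR_n = 0.75 × 0.6 × 58 × 1 × 15 = 391.5 kips.
Governing: weld metal.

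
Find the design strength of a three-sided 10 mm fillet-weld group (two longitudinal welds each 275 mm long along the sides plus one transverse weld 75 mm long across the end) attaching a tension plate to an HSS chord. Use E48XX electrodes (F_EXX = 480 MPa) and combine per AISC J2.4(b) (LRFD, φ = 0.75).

t_e = 0.707 × 10 = 7.07 mm.
R_nwl = 0.6 × 480 × 7.07 × 550 × 10⁻³ = 1120 kN (longitudinal, 2 welds).
R_nwt = 0.6 × 480 × 7.07 × 75 × 10⁻³ = 152.7 kN (transverse, base value).
(i) R_nwl + R_nwt = 1273 kN; (ii) 0.85 R_nwl + 1.5 R_nwt = 1181 kN.
R_n = max = 1273 kN [governs: (i)]; φR_n = 954.4 kN.

φR_n ≈ 954 kN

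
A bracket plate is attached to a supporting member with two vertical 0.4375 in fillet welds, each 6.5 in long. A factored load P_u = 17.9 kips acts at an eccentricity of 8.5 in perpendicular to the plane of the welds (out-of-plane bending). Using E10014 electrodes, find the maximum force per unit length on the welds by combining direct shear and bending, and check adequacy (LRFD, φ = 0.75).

E100XX → F_EXX = 100 ksi.
L_w = 2 × 6.5 = 13 in; section modulus (unit throat) S = 2 × L²/6 = 14.08 in².
Direct shear f_v = P/L_w = 17.9/13 = 1.377 kip/in.
Moment M = P × e = 17.9 × 8.5 = 152.15 kip·in; bending f_b = M/S = 10.8 kip/in.
f_max = √(f_v² + f_b²) = √(1.377² + 10.8²) = 10.89 kip/in.
φr_n = 0.75 × 0.6 × 100 × (0.707 × 0.4375) = 13.92 kip/in → adequate.

f_max ≈ 10.9 kip/in; adequate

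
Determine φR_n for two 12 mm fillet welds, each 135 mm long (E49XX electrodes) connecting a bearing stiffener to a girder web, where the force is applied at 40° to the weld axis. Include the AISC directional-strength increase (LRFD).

E49XX → F_EXX = 490 MPa.
t_e = 0.707 × 12 = 8.484 mm; A_we = 8.484 × 270 = 2291 mm².
Directional factor: 1.0 + 0.5 sin^1.5(40°) = 1.258.
F_nw = 0.6 × 490 × 1.258 = 369.8 MPa.
φR_n = 0.75 × 369.8 × 2291 × 10⁻³ = 635.2 kN.

φR_n ≈ 635 kN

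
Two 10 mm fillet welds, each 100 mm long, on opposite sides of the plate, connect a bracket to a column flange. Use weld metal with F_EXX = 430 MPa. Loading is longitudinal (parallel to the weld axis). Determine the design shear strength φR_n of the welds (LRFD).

φR_n ≈ 274 kN

Effective throat t_e = 0.707 × 10 = 7.07 mm.
Total length L = 200 mm; A_we = 7.07 × 200 = 1414 mm².
F_nw = 0.6 F_EXX = 0.6 × 430 = 258 MPa.
φR_n = 0.75 × 258 × 1414 × 10⁻³ = 273.6 kN.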